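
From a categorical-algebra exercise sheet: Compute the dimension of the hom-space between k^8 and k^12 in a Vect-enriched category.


In Vect-enriched categories, Hom(k^n, k^m) is the space of m x n matrices.
dim(Hom(k^8, k^12)) = 12 * 8 = 96

96


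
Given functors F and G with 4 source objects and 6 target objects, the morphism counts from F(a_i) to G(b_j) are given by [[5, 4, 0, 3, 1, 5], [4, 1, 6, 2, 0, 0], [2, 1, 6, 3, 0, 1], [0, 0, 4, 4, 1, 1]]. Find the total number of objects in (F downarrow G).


Objects of (F downarrow G) are triples (a, b, h: F(a)->G(b)).
The count equals the sum of all entries in the hom-matrix.
sum(row 0) = 18
sum(row 1) = 13
sum(row 2) = 13
sum(row 3) = 10
Grand total = 54

54


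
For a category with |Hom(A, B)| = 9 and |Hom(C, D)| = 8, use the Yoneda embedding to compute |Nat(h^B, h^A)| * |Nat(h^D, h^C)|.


By the Yoneda lemma, Nat(h^B, h^A) is isomorphic to Hom(A, B),
so |Nat(h^B, h^A)| = |Hom(A, B)| and |Nat(h^D, h^C)| = |Hom(C, D)|.
|Hom(A, B)| = 9, |Hom(C, D)| = 8.
|Nat(h^B, h^A) x Nat(h^D, h^C)| = 9 * 8 = 72

72


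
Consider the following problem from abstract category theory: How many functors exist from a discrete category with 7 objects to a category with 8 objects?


A functor from a discrete category C to D is determined by
where each object maps. Each of the 7 objects of C can map
to any of the 8 objects of D independently.
Number of functors = 8^7 = 2097152

2097152


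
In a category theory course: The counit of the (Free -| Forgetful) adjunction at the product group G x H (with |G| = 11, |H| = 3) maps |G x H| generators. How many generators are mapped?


The counit epsilon_K: F(U(K)) -> K of the Free-Forgetful adjunction
maps |K| generators of F(U(K)) into K. For K = G x H (the product group),
|G x H| = |G| * |H|.
Total generators mapped = 11 * 3 = 33.

33


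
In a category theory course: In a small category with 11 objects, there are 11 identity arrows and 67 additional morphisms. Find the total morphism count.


Each object has an identity morphism, giving 11 identities.
Adding the 67 non-identity morphisms:
Total = 11 + 67 = 78

78


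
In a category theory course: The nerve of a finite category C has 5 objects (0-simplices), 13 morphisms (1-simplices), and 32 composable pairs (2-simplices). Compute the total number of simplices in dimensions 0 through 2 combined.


The 2-skeleton of the nerve N(C) consists of simplices in dimensions 0, 1, 2:
  |N(C)_0| = 5 (objects)
  |N(C)_1| = 13 (morphisms)
  |N(C)_2| = 32 (composable pairs)
Total = 5 + 13 + 32 = 50

50


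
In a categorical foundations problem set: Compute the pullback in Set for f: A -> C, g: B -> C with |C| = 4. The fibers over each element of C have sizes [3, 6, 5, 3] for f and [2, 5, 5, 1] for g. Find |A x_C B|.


The pullback A x_C B consists of pairs (a, b) with f(a) = g(b).
For each element c in C, the fiber product has |f^-1(c)| * |g^-1(c)| elements.
Summing over C: 3 * 2 + 6 * 5 + 5 * 5 + 3 * 1
= 6 + 30 + 25 + 3 = 64

64


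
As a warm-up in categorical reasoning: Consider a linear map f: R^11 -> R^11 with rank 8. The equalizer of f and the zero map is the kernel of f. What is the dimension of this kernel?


The equalizer of f and the zero map is ker(f).
By the rank-nullity theorem: dim(ker(f)) = dim(domain) - rank(f).
dim(ker(f)) = 11 - 8 = 3

3


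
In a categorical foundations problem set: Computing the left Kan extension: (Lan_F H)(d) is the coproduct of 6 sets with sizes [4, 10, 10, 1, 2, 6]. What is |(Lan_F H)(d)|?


Pointwise, the left Kan extension (Lan_F H)(d) is the colimit, indexed
by the comma category (F downarrow d), of H composed with the
projection (F downarrow d) -> C. Here that colimit is given
as a coproduct (disjoint union) of sets, so its cardinality is the
sum of the sizes of the summands.
Coproduct of sets with sizes: 4 + 10 + 10 + 1 + 2 + 6
= 33

33


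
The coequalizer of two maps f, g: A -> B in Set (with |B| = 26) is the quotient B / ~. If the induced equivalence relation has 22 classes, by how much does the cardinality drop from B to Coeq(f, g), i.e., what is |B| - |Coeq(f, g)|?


The coequalizer Coeq(f, g) = B / ~ has one element per equivalence class.
|B| = 26, |Coeq(f, g)| = 22.
|B| - |Coeq(f, g)| = 26 - 22 = 4.

4


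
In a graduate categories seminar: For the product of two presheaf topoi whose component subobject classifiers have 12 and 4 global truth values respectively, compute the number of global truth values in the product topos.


In a product of presheaf topoi E_1 x E_2, the subobject classifier
is Omega = Omega_1 x Omega_2 (componentwise), so
|Omega(top)| = |Omega_1(top_1)| * |Omega_2(top_2)|.
= 12 * 4 = 48.

48


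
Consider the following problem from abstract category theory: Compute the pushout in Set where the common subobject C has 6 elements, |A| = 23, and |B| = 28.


The pushout A +_C B identifies the images of C in A and B.
|A +_C B| = |A| + |B| - |C| (for injections).
= 23 + 28 - 6 = 45

45


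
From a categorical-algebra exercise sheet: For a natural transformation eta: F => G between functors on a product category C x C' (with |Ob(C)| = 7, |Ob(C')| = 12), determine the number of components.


A natural transformation eta: F => G assigns one component morphism per
object of the domain category.
The domain is the product category C x C', so
|Ob(C x C')| = |Ob(C)| * |Ob(C')| = 7 * 12 = 84.
Therefore eta has 84 component morphisms.

84


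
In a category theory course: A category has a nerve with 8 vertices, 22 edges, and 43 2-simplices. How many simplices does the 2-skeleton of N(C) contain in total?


The 2-skeleton of the nerve N(C) consists of simplices in dimensions 0, 1, 2:
  |N(C)_0| = 8 (objects)
  |N(C)_1| = 22 (morphisms)
  |N(C)_2| = 43 (composable pairs)
Total = 8 + 22 + 43 = 73

73


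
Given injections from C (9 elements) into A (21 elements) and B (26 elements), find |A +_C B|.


The pushout A +_C B identifies the images of C in A and B.
|A +_C B| = |A| + |B| - |C| (for injections).
= 21 + 26 - 9 = 38

38


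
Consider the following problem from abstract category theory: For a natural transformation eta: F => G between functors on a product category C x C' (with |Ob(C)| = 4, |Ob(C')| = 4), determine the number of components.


A natural transformation eta: F => G assigns one component morphism per
object of the domain category.
The domain is the product category C x C', so
|Ob(C x C')| = |Ob(C)| * |Ob(C')| = 4 * 4 = 16.
Therefore eta has 16 component morphisms.

16


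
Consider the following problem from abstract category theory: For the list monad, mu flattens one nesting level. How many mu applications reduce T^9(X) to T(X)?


Each application of mu: T^2 -> T removes one layer of nesting.
Starting at depth 9 (i.e., T^9(X)), we need to reach T(X).
Number of mu applications = 9 - 1 = 8

8


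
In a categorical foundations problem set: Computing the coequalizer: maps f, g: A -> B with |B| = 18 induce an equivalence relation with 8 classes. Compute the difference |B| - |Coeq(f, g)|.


The coequalizer Coeq(f, g) = B / ~ has one element per equivalence class.
|B| = 18, |Coeq(f, g)| = 8.
|B| - |Coeq(f, g)| = 18 - 8 = 10.

10


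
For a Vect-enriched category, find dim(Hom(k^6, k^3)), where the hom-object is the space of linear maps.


In Vect-enriched categories, Hom(k^n, k^m) is the space of m x n matrices.
dim(Hom(k^6, k^3)) = 3 * 6 = 18

18


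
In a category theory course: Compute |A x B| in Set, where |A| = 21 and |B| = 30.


In Set, the product A x B is the Cartesian product.
By the universal property, |A x B| = |A| * |B|.
|A x B| = 21 * 30 = 630

630


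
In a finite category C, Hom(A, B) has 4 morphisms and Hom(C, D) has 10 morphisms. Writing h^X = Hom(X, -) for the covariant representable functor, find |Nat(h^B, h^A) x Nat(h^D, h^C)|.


By the Yoneda lemma, Nat(h^B, h^A) is isomorphic to Hom(A, B),
so |Nat(h^B, h^A)| = |Hom(A, B)| and |Nat(h^D, h^C)| = |Hom(C, D)|.
|Hom(A, B)| = 4, |Hom(C, D)| = 10.
|Nat(h^B, h^A) x Nat(h^D, h^C)| = 4 * 10 = 40

40


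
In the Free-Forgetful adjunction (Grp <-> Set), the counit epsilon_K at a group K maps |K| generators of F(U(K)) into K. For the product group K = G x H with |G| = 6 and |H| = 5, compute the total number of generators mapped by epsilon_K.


The counit epsilon_K: F(U(K)) -> K of the Free-Forgetful adjunction
maps |K| generators of F(U(K)) into K. For K = G x H (the product group),
|G x H| = |G| * |H|.
Total generators mapped = 6 * 5 = 30.

30


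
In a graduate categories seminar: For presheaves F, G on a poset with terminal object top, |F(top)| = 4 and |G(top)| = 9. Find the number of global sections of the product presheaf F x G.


Global sections of a presheaf on a poset with terminal top satisfy
Gamma(H) ~ H(top). Presheaves admit pointwise products, so
(F x G)(top) = F(top) x G(top) (Cartesian product).
|Gamma(F x G)| = |F(top)| * |G(top)| = 4 * 9 = 36.

36


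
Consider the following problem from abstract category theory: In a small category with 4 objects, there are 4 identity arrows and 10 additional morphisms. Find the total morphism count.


Each object has an identity morphism, giving 4 identities.
Adding the 10 non-identity morphisms:
Total = 4 + 10 = 14

14


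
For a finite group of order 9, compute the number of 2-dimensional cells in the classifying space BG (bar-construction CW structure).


In the bar-construction CW model of BG, the n-cells are indexed by
n-tuples [g_1|...|g_n] of non-identity elements of G (degenerate
simplices with some g_i = e do not contribute cells), so there are
(|G| - 1)^n n-cells.
For dim = 2 with |G| = 9:
cells = (9 - 1)^2 = 8^2 = 64

64


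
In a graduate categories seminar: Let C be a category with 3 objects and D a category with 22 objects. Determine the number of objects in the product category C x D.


The product category C x D has objects that are pairs (c, d).
Number of pairs = |Ob(C)| * |Ob(D)| = 3 * 22 = 66

66


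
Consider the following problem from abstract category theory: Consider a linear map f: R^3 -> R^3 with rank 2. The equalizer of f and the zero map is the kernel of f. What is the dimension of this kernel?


The equalizer of f and the zero map is ker(f).
By the rank-nullity theorem: dim(ker(f)) = dim(domain) - rank(f).
dim(ker(f)) = 3 - 2 = 1

1


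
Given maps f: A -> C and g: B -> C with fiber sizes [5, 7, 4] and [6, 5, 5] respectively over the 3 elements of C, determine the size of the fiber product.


The pullback A x_C B consists of pairs (a, b) with f(a) = g(b).
For each element c in C, the fiber product has |f^-1(c)| * |g^-1(c)| elements.
Summing over C: 5 * 6 + 7 * 5 + 4 * 5
= 30 + 35 + 20 = 85

85


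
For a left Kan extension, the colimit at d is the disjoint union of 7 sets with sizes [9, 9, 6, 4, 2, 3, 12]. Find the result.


Pointwise, the left Kan extension (Lan_F H)(d) is the colimit, indexed
by the comma category (F downarrow d), of H composed with the
projection (F downarrow d) -> C. Here that colimit is given
as a coproduct (disjoint union) of sets, so its cardinality is the
sum of the sizes of the summands.
Coproduct of sets with sizes: 9 + 9 + 6 + 4 + 2 + 3 + 12
= 45

45


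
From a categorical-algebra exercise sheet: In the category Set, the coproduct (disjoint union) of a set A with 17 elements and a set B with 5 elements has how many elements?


In Set, the coproduct A + B is the disjoint union.
|A + B| = |A| + |B| = 17 + 5 = 22

22


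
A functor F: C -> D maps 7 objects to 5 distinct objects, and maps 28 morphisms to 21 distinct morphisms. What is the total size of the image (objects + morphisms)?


The image of F consists of distinct objects and distinct morphisms.
|Im(F)| on objects = 5
|Im(F)| on morphisms = 21
Total image cardinality = 5 + 21 = 26

26


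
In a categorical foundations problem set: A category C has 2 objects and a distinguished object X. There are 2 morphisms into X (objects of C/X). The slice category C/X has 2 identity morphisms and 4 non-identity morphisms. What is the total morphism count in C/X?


In the slice category C/X, objects are morphisms to X.
Identity morphisms: 2 (one per object of C/X).
Non-identity morphisms: 4.
Total = 2 + 4 = 6

6


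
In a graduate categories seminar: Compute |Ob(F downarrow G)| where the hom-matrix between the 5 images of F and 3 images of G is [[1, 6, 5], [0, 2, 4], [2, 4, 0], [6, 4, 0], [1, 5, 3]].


Objects of (F downarrow G) are triples (a, b, h: F(a)->G(b)).
The count equals the sum of all entries in the hom-matrix.
sum(row 0) = 12
sum(row 1) = 6
sum(row 2) = 6
sum(row 3) = 10
sum(row 4) = 9
Grand total = 43

43


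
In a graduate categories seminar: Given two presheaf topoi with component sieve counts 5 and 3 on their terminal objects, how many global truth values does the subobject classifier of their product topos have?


In a product of presheaf topoi E_1 x E_2, the subobject classifier
is Omega = Omega_1 x Omega_2 (componentwise), so
|Omega(top)| = |Omega_1(top_1)| * |Omega_2(top_2)|.
= 5 * 3 = 15.

15


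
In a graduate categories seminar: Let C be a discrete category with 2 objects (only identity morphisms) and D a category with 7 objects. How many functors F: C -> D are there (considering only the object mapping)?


A functor from a discrete category C to D is determined by
where each object maps. Each of the 2 objects of C can map
to any of the 7 objects of D independently.
Number of functors = 7^2 = 49

49


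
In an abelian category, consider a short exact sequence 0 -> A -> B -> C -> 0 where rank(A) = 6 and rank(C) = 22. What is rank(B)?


For a short exact sequence 0 -> A -> B -> C -> 0,
rank is additive: rank(B) = rank(A) + rank(C).
rank(B) = 6 + 22 = 28

28


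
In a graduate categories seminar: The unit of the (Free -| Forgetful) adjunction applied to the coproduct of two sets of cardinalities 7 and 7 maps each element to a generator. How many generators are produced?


The unit eta_X: X -> U(F(X)) of the Free-Forgetful adjunction
maps each element of X to a generator of F(X). For X = S + T (disjoint
union in Set), |S + T| = |S| + |T|.
Total mappings = 7 + 7 = 14.

14


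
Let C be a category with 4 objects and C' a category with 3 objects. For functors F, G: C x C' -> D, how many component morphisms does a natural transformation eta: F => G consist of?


A natural transformation eta: F => G assigns one component morphism per
object of the domain category.
The domain is the product category C x C', so
|Ob(C x C')| = |Ob(C)| * |Ob(C')| = 4 * 3 = 12.
Therefore eta has 12 component morphisms.

12


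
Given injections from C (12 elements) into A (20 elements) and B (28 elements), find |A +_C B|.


The pushout A +_C B identifies the images of C in A and B.
|A +_C B| = |A| + |B| - |C| (for injections).
= 20 + 28 - 12 = 36

36


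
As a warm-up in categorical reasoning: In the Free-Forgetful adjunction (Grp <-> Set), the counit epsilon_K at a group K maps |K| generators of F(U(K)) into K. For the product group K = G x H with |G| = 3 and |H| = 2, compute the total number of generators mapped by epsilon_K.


The counit epsilon_K: F(U(K)) -> K of the Free-Forgetful adjunction
maps |K| generators of F(U(K)) into K. For K = G x H (the product group),
|G x H| = |G| * |H|.
Total generators mapped = 3 * 2 = 6.

6


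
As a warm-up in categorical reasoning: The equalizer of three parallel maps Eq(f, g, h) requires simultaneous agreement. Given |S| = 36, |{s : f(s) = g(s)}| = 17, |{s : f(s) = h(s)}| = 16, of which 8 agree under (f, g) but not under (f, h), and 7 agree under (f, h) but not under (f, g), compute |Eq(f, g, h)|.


Eq(f, g, h) is the triple-agreement set: points in S where all three
maps take the same value. Using inclusion-exclusion on the pairwise data:
Pair (f, g) agrees on 17 points; pair (f, h) on 16 points.
Points agreeing under (f, g) but not (f, h) = 8; under (f, h) but not (f, g) = 7.
Triple-agreement = agreement-in-(f, g) minus points that agree under (f, g) but not (f, h):
|Eq(f, g, h)| = 17 - 8 = 9
(cross-check via (f, h): 16 - 7 = 9.)

9


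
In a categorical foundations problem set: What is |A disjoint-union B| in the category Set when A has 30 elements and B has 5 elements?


In Set, the coproduct A + B is the disjoint union.
|A + B| = |A| + |B| = 30 + 5 = 35

35


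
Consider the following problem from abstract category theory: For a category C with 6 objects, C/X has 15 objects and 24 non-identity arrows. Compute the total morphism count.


In the slice category C/X, objects are morphisms to X.
Identity morphisms: 15 (one per object of C/X).
Non-identity morphisms: 24.
Total = 15 + 24 = 39

39


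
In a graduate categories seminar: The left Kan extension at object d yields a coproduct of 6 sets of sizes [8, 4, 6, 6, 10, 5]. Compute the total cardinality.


Pointwise, the left Kan extension (Lan_F H)(d) is the colimit, indexed
by the comma category (F downarrow d), of H composed with the
projection (F downarrow d) -> C. Here that colimit is given
as a coproduct (disjoint union) of sets, so its cardinality is the
sum of the sizes of the summands.
Coproduct of sets with sizes: 8 + 4 + 6 + 6 + 10 + 5
= 39

39


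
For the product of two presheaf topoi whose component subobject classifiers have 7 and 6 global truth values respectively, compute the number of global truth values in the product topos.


In a product of presheaf topoi E_1 x E_2, the subobject classifier
is Omega = Omega_1 x Omega_2 (componentwise), so
|Omega(top)| = |Omega_1(top_1)| * |Omega_2(top_2)|.
= 7 * 6 = 42.

42


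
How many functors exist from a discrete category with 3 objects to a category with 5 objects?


A functor from a discrete category C to D is determined by
where each object maps. Each of the 3 objects of C can map
to any of the 5 objects of D independently.
Number of functors = 5^3 = 125

125


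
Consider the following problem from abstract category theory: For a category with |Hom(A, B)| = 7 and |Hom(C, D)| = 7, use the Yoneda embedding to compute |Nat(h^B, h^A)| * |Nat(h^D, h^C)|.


By the Yoneda lemma, Nat(h^B, h^A) is isomorphic to Hom(A, B),
so |Nat(h^B, h^A)| = |Hom(A, B)| and |Nat(h^D, h^C)| = |Hom(C, D)|.
|Hom(A, B)| = 7, |Hom(C, D)| = 7.
|Nat(h^B, h^A) x Nat(h^D, h^C)| = 7 * 7 = 49

49


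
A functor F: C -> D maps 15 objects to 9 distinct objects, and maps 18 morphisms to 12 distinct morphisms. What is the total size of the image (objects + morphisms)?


The image of F consists of distinct objects and distinct morphisms.
|Im(F)| on objects = 9
|Im(F)| on morphisms = 12
Total image cardinality = 9 + 12 = 21

21


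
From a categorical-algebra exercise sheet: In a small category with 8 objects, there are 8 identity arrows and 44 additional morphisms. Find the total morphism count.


Each object has an identity morphism, giving 8 identities.
Adding the 44 non-identity morphisms:
Total = 8 + 44 = 52

52


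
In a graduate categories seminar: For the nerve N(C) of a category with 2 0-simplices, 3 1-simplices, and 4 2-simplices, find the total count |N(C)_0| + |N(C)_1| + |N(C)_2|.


The 2-skeleton of the nerve N(C) consists of simplices in dimensions 0, 1, 2:
  |N(C)_0| = 2 (objects)
  |N(C)_1| = 3 (morphisms)
  |N(C)_2| = 4 (composable pairs)
Total = 2 + 3 + 4 = 9

9


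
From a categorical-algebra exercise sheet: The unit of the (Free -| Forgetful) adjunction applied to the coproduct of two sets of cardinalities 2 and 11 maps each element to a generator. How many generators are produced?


The unit eta_X: X -> U(F(X)) of the Free-Forgetful adjunction
maps each element of X to a generator of F(X). For X = S + T (disjoint
union in Set), |S + T| = |S| + |T|.
Total mappings = 2 + 11 = 13.

13


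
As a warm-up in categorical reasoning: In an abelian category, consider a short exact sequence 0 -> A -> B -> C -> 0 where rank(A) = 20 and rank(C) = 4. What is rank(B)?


For a short exact sequence 0 -> A -> B -> C -> 0,
rank is additive: rank(B) = rank(A) + rank(C).
rank(B) = 20 + 4 = 24

24


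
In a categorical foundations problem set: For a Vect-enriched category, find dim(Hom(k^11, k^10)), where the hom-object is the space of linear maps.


In Vect-enriched categories, Hom(k^n, k^m) is the space of m x n matrices.
dim(Hom(k^11, k^10)) = 10 * 11 = 110

110


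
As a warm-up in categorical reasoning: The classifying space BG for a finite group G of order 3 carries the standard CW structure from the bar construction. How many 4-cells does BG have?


In the bar-construction CW model of BG, the n-cells are indexed by
n-tuples [g_1|...|g_n] of non-identity elements of G (degenerate
simplices with some g_i = e do not contribute cells), so there are
(|G| - 1)^n n-cells.
For dim = 4 with |G| = 3:
cells = (3 - 1)^4 = 2^4 = 16

16


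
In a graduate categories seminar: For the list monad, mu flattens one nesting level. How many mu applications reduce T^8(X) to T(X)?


Each application of mu: T^2 -> T removes one layer of nesting.
Starting at depth 8 (i.e., T^8(X)), we need to reach T(X).
Number of mu applications = 8 - 1 = 7

7


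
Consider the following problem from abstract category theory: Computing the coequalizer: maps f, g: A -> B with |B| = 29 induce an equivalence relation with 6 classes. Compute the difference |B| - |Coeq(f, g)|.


The coequalizer Coeq(f, g) = B / ~ has one element per equivalence class.
|B| = 29, |Coeq(f, g)| = 6.
|B| - |Coeq(f, g)| = 29 - 6 = 23.

23


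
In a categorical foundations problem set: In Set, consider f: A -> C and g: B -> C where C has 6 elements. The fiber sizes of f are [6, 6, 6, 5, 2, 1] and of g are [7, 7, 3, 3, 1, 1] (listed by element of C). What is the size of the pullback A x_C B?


The pullback A x_C B consists of pairs (a, b) with f(a) = g(b).
For each element c in C, the fiber product has |f^-1(c)| * |g^-1(c)| elements.
Summing over C: 6 * 7 + 6 * 7 + 6 * 3 + 5 * 3 + 2 * 1 + 1 * 1
= 42 + 42 + 18 + 15 + 2 + 1 = 120

120


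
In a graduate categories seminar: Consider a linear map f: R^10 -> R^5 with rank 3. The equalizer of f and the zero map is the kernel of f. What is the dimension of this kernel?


The equalizer of f and the zero map is ker(f).
By the rank-nullity theorem: dim(ker(f)) = dim(domain) - rank(f).
dim(ker(f)) = 10 - 3 = 7

7


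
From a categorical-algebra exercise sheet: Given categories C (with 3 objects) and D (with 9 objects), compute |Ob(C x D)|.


The product category C x D has objects that are pairs (c, d).
Number of pairs = |Ob(C)| * |Ob(D)| = 3 * 9 = 27

27


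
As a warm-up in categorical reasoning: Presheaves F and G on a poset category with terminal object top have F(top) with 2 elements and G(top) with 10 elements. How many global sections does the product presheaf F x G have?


Global sections of a presheaf on a poset with terminal top satisfy
Gamma(H) ~ H(top). Presheaves admit pointwise products, so
(F x G)(top) = F(top) x G(top) (Cartesian product).
|Gamma(F x G)| = |F(top)| * |G(top)| = 2 * 10 = 20.

20


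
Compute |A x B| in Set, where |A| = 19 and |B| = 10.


In Set, the product A x B is the Cartesian product.
By the universal property, |A x B| = |A| * |B|.
|A x B| = 19 * 10 = 190

190


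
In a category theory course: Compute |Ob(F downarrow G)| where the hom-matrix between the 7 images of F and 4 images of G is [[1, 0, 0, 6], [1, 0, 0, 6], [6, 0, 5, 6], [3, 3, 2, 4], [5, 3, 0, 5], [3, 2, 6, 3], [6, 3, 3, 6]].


Objects of (F downarrow G) are triples (a, b, h: F(a)->G(b)).
The count equals the sum of all entries in the hom-matrix.
sum(row 0) = 7
sum(row 1) = 7
sum(row 2) = 17
sum(row 3) = 12
sum(row 4) = 13
sum(row 5) = 14
sum(row 6) = 18
Grand total = 88

88


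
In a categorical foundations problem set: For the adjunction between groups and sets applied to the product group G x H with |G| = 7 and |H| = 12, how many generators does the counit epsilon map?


The counit epsilon_K: F(U(K)) -> K of the Free-Forgetful adjunction
maps |K| generators of F(U(K)) into K. For K = G x H (the product group),
|G x H| = |G| * |H|.
Total generators mapped = 7 * 12 = 84.

84


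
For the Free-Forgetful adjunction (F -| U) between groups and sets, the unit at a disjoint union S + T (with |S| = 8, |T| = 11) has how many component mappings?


The unit eta_X: X -> U(F(X)) of the Free-Forgetful adjunction
maps each element of X to a generator of F(X). For X = S + T (disjoint
union in Set), |S + T| = |S| + |T|.
Total mappings = 8 + 11 = 19.

19


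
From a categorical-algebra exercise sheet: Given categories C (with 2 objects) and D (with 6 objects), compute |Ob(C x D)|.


The product category C x D has objects that are pairs (c, d).
Number of pairs = |Ob(C)| * |Ob(D)| = 2 * 6 = 12

12


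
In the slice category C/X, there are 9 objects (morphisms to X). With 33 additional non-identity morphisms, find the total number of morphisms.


In the slice category C/X, objects are morphisms to X.
Identity morphisms: 9 (one per object of C/X).
Non-identity morphisms: 33.
Total = 9 + 33 = 42

42


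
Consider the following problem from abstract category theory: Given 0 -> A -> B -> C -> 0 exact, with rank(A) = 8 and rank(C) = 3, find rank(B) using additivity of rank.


For a short exact sequence 0 -> A -> B -> C -> 0,
rank is additive: rank(B) = rank(A) + rank(C).
rank(B) = 8 + 3 = 11

11


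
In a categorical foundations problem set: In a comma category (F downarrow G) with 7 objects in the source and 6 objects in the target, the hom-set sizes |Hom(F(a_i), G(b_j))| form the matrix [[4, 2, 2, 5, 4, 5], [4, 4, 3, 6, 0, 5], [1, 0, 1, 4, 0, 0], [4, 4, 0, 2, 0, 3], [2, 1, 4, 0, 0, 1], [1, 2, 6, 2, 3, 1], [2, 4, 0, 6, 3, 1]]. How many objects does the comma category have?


Objects of (F downarrow G) are triples (a, b, h: F(a)->G(b)).
The count equals the sum of all entries in the hom-matrix.
sum(row 0) = 22
sum(row 1) = 22
sum(row 2) = 6
sum(row 3) = 13
sum(row 4) = 8
sum(row 5) = 15
sum(row 6) = 16
Grand total = 102

102


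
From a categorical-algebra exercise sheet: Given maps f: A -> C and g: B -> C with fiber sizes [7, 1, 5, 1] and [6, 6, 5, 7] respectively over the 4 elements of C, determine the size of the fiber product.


The pullback A x_C B consists of pairs (a, b) with f(a) = g(b).
For each element c in C, the fiber product has |f^-1(c)| * |g^-1(c)| elements.
Summing over C: 7 * 6 + 1 * 6 + 5 * 5 + 1 * 7
= 42 + 6 + 25 + 7 = 80

80


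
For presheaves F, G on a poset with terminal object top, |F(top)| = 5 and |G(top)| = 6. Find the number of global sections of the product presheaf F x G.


Global sections of a presheaf on a poset with terminal top satisfy
Gamma(H) ~ H(top). Presheaves admit pointwise products, so
(F x G)(top) = F(top) x G(top) (Cartesian product).
|Gamma(F x G)| = |F(top)| * |G(top)| = 5 * 6 = 30.

30


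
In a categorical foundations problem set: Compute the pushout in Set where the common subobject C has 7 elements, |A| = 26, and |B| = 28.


The pushout A +_C B identifies the images of C in A and B.
|A +_C B| = |A| + |B| - |C| (for injections).
= 26 + 28 - 7 = 47

47


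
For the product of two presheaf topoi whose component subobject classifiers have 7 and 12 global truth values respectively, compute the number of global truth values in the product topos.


In a product of presheaf topoi E_1 x E_2, the subobject classifier
is Omega = Omega_1 x Omega_2 (componentwise), so
|Omega(top)| = |Omega_1(top_1)| * |Omega_2(top_2)|.
= 7 * 12 = 84.

84


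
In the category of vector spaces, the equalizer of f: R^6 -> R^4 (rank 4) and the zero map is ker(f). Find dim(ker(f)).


The equalizer of f and the zero map is ker(f).
By the rank-nullity theorem: dim(ker(f)) = dim(domain) - rank(f).
dim(ker(f)) = 6 - 4 = 2

2


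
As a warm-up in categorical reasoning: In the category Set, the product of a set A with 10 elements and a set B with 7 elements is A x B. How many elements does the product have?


In Set, the product A x B is the Cartesian product.
By the universal property, |A x B| = |A| * |B|.
|A x B| = 10 * 7 = 70

70


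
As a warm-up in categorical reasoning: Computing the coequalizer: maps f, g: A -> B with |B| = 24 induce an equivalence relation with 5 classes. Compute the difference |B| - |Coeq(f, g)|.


The coequalizer Coeq(f, g) = B / ~ has one element per equivalence class.
|B| = 24, |Coeq(f, g)| = 5.
|B| - |Coeq(f, g)| = 24 - 5 = 19.

19


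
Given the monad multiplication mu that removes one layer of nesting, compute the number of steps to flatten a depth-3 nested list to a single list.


Each application of mu: T^2 -> T removes one layer of nesting.
Starting at depth 3 (i.e., T^3(X)), we need to reach T(X).
Number of mu applications = 3 - 1 = 2

2


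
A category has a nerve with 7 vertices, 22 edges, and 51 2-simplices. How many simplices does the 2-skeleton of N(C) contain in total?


The 2-skeleton of the nerve N(C) consists of simplices in dimensions 0, 1, 2:
  |N(C)_0| = 7 (objects)
  |N(C)_1| = 22 (morphisms)
  |N(C)_2| = 51 (composable pairs)
Total = 7 + 22 + 51 = 80

80


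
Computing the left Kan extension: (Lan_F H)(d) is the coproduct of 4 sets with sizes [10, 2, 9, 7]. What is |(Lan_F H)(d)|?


Pointwise, the left Kan extension (Lan_F H)(d) is the colimit, indexed
by the comma category (F downarrow d), of H composed with the
projection (F downarrow d) -> C. Here that colimit is given
as a coproduct (disjoint union) of sets, so its cardinality is the
sum of the sizes of the summands.
Coproduct of sets with sizes: 10 + 2 + 9 + 7
= 28

28


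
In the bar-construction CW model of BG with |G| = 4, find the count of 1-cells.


In the bar-construction CW model of BG, the n-cells are indexed by
n-tuples [g_1|...|g_n] of non-identity elements of G (degenerate
simplices with some g_i = e do not contribute cells), so there are
(|G| - 1)^n n-cells.
For dim = 1 with |G| = 4:
cells = (4 - 1)^1 = 3^1 = 3

3


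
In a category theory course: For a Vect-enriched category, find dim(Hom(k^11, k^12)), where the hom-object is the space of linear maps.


In Vect-enriched categories, Hom(k^n, k^m) is the space of m x n matrices.
dim(Hom(k^11, k^12)) = 12 * 11 = 132

132


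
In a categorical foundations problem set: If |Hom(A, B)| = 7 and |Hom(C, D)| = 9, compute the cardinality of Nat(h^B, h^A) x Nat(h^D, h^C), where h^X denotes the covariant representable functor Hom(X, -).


By the Yoneda lemma, Nat(h^B, h^A) is isomorphic to Hom(A, B),
so |Nat(h^B, h^A)| = |Hom(A, B)| and |Nat(h^D, h^C)| = |Hom(C, D)|.
|Hom(A, B)| = 7, |Hom(C, D)| = 9.
|Nat(h^B, h^A) x Nat(h^D, h^C)| = 7 * 9 = 63

63


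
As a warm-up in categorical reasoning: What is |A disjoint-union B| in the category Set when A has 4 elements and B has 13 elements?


In Set, the coproduct A + B is the disjoint union.
|A + B| = |A| + |B| = 4 + 13 = 17

17


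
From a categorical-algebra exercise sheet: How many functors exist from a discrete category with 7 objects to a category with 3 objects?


A functor from a discrete category C to D is determined by
where each object maps. Each of the 7 objects of C can map
to any of the 3 objects of D independently.
Number of functors = 3^7 = 2187

2187


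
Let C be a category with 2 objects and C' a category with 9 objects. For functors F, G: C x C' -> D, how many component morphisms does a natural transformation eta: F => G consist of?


A natural transformation eta: F => G assigns one component morphism per
object of the domain category.
The domain is the product category C x C', so
|Ob(C x C')| = |Ob(C)| * |Ob(C')| = 2 * 9 = 18.
Therefore eta has 18 component morphisms.

18


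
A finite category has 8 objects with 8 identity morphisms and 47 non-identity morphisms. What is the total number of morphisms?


Each object has an identity morphism, giving 8 identities.
Adding the 47 non-identity morphisms:
Total = 8 + 47 = 55

55


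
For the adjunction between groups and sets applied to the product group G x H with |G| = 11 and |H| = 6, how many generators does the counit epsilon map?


The counit epsilon_K: F(U(K)) -> K of the Free-Forgetful adjunction
maps |K| generators of F(U(K)) into K. For K = G x H (the product group),
|G x H| = |G| * |H|.
Total generators mapped = 11 * 6 = 66.

66


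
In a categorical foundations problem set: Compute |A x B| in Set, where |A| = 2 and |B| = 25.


In Set, the product A x B is the Cartesian product.
By the universal property, |A x B| = |A| * |B|.
|A x B| = 2 * 25 = 50

50


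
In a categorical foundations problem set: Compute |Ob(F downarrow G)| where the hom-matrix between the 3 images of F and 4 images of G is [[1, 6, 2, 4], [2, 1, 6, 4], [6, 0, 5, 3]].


Objects of (F downarrow G) are triples (a, b, h: F(a)->G(b)).
The count equals the sum of all entries in the hom-matrix.
sum(row 0) = 13
sum(row 1) = 13
sum(row 2) = 14
Grand total = 40

40


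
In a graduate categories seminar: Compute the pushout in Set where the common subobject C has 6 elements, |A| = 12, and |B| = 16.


The pushout A +_C B identifies the images of C in A and B.
|A +_C B| = |A| + |B| - |C| (for injections).
= 12 + 16 - 6 = 22

22


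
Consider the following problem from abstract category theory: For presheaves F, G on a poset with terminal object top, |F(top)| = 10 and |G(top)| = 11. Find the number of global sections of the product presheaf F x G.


Global sections of a presheaf on a poset with terminal top satisfy
Gamma(H) ~ H(top). Presheaves admit pointwise products, so
(F x G)(top) = F(top) x G(top) (Cartesian product).
|Gamma(F x G)| = |F(top)| * |G(top)| = 10 * 11 = 110.

110


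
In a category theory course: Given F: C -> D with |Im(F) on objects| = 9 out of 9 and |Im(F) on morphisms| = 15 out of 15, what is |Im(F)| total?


The image of F consists of distinct objects and distinct morphisms.
|Im(F)| on objects = 9
|Im(F)| on morphisms = 15
Total image cardinality = 9 + 15 = 24

24


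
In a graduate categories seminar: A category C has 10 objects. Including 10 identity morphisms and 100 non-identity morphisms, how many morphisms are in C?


Each object has an identity morphism, giving 10 identities.
Adding the 100 non-identity morphisms:
Total = 10 + 100 = 110

110


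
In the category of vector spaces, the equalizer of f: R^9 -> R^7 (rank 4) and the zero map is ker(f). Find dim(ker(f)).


The equalizer of f and the zero map is ker(f).
By the rank-nullity theorem: dim(ker(f)) = dim(domain) - rank(f).
dim(ker(f)) = 9 - 4 = 5

5


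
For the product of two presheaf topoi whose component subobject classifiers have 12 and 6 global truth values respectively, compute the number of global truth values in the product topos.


In a product of presheaf topoi E_1 x E_2, the subobject classifier
is Omega = Omega_1 x Omega_2 (componentwise), so
|Omega(top)| = |Omega_1(top_1)| * |Omega_2(top_2)|.
= 12 * 6 = 72.

72


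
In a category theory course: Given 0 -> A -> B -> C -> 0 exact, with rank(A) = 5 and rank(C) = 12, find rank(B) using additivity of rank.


For a short exact sequence 0 -> A -> B -> C -> 0,
rank is additive: rank(B) = rank(A) + rank(C).
rank(B) = 5 + 12 = 17

17


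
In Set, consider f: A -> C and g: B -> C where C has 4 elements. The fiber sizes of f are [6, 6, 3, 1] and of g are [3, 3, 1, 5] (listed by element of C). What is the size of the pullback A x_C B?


The pullback A x_C B consists of pairs (a, b) with f(a) = g(b).
For each element c in C, the fiber product has |f^-1(c)| * |g^-1(c)| elements.
Summing over C: 6 * 3 + 6 * 3 + 3 * 1 + 1 * 5
= 18 + 18 + 3 + 5 = 44

44


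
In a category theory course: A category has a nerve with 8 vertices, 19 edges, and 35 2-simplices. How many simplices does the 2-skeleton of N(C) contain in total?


The 2-skeleton of the nerve N(C) consists of simplices in dimensions 0, 1, 2:
  |N(C)_0| = 8 (objects)
  |N(C)_1| = 19 (morphisms)
  |N(C)_2| = 35 (composable pairs)
Total = 8 + 19 + 35 = 62

62


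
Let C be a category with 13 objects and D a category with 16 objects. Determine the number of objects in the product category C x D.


The product category C x D has objects that are pairs (c, d).
Number of pairs = |Ob(C)| * |Ob(D)| = 13 * 16 = 208

208


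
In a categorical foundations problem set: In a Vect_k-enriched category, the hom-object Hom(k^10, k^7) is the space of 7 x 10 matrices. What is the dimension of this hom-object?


In Vect-enriched categories, Hom(k^n, k^m) is the space of m x n matrices.
dim(Hom(k^10, k^7)) = 7 * 10 = 70

70


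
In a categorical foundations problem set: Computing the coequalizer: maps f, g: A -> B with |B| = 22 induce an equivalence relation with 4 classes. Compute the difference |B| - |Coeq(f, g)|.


The coequalizer Coeq(f, g) = B / ~ has one element per equivalence class.
|B| = 22, |Coeq(f, g)| = 4.
|B| - |Coeq(f, g)| = 22 - 4 = 18.

18


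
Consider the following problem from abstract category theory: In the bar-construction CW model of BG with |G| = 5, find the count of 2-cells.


In the bar-construction CW model of BG, the n-cells are indexed by
n-tuples [g_1|...|g_n] of non-identity elements of G (degenerate
simplices with some g_i = e do not contribute cells), so there are
(|G| - 1)^n n-cells.
For dim = 2 with |G| = 5:
cells = (5 - 1)^2 = 4^2 = 16

16


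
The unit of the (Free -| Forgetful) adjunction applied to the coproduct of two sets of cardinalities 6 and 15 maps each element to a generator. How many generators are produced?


The unit eta_X: X -> U(F(X)) of the Free-Forgetful adjunction
maps each element of X to a generator of F(X). For X = S + T (disjoint
union in Set), |S + T| = |S| + |T|.
Total mappings = 6 + 15 = 21.

21


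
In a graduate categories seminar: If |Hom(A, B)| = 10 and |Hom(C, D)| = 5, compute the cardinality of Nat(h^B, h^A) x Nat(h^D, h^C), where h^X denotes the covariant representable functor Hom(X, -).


By the Yoneda lemma, Nat(h^B, h^A) is isomorphic to Hom(A, B),
so |Nat(h^B, h^A)| = |Hom(A, B)| and |Nat(h^D, h^C)| = |Hom(C, D)|.
|Hom(A, B)| = 10, |Hom(C, D)| = 5.
|Nat(h^B, h^A) x Nat(h^D, h^C)| = 10 * 5 = 50

50


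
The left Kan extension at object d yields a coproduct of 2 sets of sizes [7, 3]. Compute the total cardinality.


Pointwise, the left Kan extension (Lan_F H)(d) is the colimit, indexed
by the comma category (F downarrow d), of H composed with the
projection (F downarrow d) -> C. Here that colimit is given
as a coproduct (disjoint union) of sets, so its cardinality is the
sum of the sizes of the summands.
Coproduct of sets with sizes: 7 + 3
= 10

10


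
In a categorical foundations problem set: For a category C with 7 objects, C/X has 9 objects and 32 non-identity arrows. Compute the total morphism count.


In the slice category C/X, objects are morphisms to X.
Identity morphisms: 9 (one per object of C/X).
Non-identity morphisms: 32.
Total = 9 + 32 = 41

41


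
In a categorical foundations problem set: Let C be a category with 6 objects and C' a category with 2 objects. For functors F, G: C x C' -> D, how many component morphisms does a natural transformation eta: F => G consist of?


A natural transformation eta: F => G assigns one component morphism per
object of the domain category.
The domain is the product category C x C', so
|Ob(C x C')| = |Ob(C)| * |Ob(C')| = 6 * 2 = 12.
Therefore eta has 12 component morphisms.

12


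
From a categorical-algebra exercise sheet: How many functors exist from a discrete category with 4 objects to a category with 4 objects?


A functor from a discrete category C to D is determined by
where each object maps. Each of the 4 objects of C can map
to any of the 4 objects of D independently.
Number of functors = 4^4 = 256

256


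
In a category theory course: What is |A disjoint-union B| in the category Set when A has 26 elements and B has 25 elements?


In Set, the coproduct A + B is the disjoint union.
|A + B| = |A| + |B| = 26 + 25 = 51

51
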